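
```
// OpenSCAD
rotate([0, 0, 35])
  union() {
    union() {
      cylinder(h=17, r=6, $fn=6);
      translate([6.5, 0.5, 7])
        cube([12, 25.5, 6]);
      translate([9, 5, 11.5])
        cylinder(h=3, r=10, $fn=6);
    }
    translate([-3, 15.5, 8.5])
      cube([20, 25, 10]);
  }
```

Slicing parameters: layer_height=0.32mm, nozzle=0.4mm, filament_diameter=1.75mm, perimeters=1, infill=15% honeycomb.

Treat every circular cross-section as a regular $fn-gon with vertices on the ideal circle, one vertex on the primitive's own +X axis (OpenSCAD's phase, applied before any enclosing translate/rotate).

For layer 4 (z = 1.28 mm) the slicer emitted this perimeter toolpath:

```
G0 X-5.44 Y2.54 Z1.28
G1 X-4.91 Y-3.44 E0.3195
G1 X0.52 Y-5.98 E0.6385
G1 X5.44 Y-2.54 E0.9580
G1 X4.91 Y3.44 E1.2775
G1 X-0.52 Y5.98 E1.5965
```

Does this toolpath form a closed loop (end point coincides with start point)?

no

Start point (G0): (-5.44, 2.54). End point (last G1): the path does not return to the start — open.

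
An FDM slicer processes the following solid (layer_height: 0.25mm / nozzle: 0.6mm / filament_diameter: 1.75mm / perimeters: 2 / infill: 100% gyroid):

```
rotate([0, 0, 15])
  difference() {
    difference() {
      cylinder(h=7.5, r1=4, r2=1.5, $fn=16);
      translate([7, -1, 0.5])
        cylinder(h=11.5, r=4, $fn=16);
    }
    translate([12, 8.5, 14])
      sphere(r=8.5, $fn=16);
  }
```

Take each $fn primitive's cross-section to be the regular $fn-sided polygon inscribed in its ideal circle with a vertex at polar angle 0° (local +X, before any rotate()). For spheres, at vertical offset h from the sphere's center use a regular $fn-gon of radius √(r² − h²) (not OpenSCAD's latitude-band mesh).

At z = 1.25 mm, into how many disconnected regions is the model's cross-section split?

At z = 1.25 mm: the cone: at t=0.167 of its height the radius interpolates to r₁+(r₂−r₁)t = 3.583, giving a regular 16-gon of that circumradius; the cylinder at (7, -1): section is a regular 16-gon, circumradius r=4; After the difference (first − rest): starting from the cone, the r=4 cylinder at (7, -1) partially overlaps it — only the 0.70 mm² overlap (of its 48.98 mm²) is removed, clipping the outline — 1 connected region; the sphere at (12, 8.5) does not reach this height (|z−center|=12.750 > r=8.5); After the difference (first − rest): none of the subtracted shapes is present at this height, so that combined region is unchanged — 1 connected region; (whole slice rotated 15° about Z — lengths, areas and connectivity unchanged). The result has 1 disconnected region.

1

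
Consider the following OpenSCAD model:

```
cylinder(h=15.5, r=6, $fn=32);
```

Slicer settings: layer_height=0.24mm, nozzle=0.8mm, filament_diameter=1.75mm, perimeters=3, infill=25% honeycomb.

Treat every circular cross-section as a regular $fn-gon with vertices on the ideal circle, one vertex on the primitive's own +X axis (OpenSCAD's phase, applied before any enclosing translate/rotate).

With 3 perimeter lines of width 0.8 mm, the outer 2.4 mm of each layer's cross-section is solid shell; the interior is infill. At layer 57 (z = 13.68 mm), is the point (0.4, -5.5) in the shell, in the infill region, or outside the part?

At z = 13.68 mm: the r=6 cylinder gives a regular 32-gon of circumradius 6 (constant along its height). Overall, the cross-section is a single solid region. The nearest boundary edge runs (-0.00, -6.00)→(1.17, -5.88); distance from the point to it = 0.46 mm. The point is inside the cross-section, 0.46 mm from the nearest boundary — within the 2.4 mm shell band (3 × 0.8).

shell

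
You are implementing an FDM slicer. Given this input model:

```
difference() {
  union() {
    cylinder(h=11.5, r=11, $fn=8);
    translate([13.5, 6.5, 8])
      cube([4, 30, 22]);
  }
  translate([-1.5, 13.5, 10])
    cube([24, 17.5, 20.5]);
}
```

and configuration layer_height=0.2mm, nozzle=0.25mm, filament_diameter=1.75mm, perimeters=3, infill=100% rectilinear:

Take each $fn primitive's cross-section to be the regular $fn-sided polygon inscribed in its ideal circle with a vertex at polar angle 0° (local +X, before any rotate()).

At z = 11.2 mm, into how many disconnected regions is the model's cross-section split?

At z = 11.2 mm: the r=11 cylinder gives a regular 8-gon of circumradius 11 (constant along its height); the cube at (13.5, 6.5) is present — its section is the full 4×30 rectangle; Taking the union: the 2 present regions are separate (no shared area or edge), so areas and boundary lengths simply add and each stays a separate island — 2 connected regions; the cube at (-1.5, 13.5) is present — its section is the full 24×17.5 rectangle; After the difference (first − rest): starting from the result so far, the 24×17.5 cube at (-1.5, 13.5) partially overlaps it — only the 70.00 mm² overlap (of its 420.00 mm²) is removed, clipping the outline — 3 connected regions. The result has 3 disconnected regions.

3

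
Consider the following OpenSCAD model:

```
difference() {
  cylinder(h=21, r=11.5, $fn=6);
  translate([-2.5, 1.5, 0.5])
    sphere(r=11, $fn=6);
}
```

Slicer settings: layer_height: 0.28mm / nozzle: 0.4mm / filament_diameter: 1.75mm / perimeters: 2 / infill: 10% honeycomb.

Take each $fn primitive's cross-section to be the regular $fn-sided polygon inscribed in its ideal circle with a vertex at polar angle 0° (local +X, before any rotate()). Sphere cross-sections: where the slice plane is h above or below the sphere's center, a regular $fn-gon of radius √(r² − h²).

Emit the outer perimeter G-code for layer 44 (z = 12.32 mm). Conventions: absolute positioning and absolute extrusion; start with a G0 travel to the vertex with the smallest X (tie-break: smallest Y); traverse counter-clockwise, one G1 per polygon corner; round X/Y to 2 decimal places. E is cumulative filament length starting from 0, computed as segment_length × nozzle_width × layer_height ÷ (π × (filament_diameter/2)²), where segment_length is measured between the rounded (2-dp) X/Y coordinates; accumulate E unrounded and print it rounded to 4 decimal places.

G0 X-11.50 Y0.00 Z12.32
G1 X-5.75 Y-9.96 E0.5355
G1 X5.75 Y-9.96 E1.0710
G1 X11.50 Y0.00 E1.6065
G1 X5.75 Y9.96 E2.1420
G1 X-5.75 Y9.96 E2.6775
G1 X-11.50 Y0.00 E3.2130

At z = 12.32 mm: the cylinder: section is a regular 6-gon, circumradius r=11.5; the sphere at (-2.5, 1.5) does not reach this height (|z−center|=11.820 > r=11); Subtracting the remaining from the first: none of the subtracted shapes is present at this height, so the r=11.5 cylinder is unchanged — 1 connected region. The outline is a single polygon with 6 vertices. Extrusion per mm of travel: 0.4 × 0.28 / (π × 0.875²) = 0.046564. Accumulating E over each segment gives final E = 3.2130.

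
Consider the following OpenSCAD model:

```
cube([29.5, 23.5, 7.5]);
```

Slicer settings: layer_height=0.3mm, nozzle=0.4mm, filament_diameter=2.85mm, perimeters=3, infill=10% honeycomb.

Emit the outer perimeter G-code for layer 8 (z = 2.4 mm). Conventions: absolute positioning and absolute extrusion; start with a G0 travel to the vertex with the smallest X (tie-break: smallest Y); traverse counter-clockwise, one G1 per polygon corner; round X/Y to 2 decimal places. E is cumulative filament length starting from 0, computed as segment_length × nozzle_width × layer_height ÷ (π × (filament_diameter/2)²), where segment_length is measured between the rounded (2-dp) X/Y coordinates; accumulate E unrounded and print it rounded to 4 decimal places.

G0 X0.00 Y0.00 Z2.40
G1 X29.50 Y0.00 E0.5549
G1 X29.50 Y23.50 E0.9970
G1 X0.00 Y23.50 E1.5519
G1 X0.00 Y0.00 E1.9939

At z = 2.4 mm: the cube (footprint 29.5×23.5) is included at this height. The outline is a single polygon with 4 vertices. Extrusion per mm of travel: 0.4 × 0.3 / (π × 1.425²) = 0.018811. Accumulating E over each segment gives final E = 1.9939.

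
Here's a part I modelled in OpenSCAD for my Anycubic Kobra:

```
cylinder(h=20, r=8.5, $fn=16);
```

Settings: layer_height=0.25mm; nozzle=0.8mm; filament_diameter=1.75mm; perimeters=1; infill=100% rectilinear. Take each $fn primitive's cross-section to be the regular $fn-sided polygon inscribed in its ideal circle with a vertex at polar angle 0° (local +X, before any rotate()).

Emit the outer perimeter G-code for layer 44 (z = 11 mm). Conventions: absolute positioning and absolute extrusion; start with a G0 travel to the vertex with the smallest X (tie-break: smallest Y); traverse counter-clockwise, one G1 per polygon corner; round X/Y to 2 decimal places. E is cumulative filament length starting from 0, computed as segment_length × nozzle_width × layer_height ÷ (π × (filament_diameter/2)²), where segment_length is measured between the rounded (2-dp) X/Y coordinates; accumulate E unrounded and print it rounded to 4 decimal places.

G0 X-8.50 Y0.00 Z11.00
G1 X-7.85 Y-3.25 E0.2756
G1 X-6.01 Y-6.01 E0.5514
G1 X-3.25 Y-7.85 E0.8272
G1 X0.00 Y-8.50 E1.1028
G1 X3.25 Y-7.85 E1.3784
G1 X6.01 Y-6.01 E1.6542
G1 X7.85 Y-3.25 E1.9300
G1 X8.50 Y0.00 E2.2056
G1 X7.85 Y3.25 E2.4812
G1 X6.01 Y6.01 E2.7570
G1 X3.25 Y7.85 E3.0329
G1 X0.00 Y8.50 E3.3085
G1 X-3.25 Y7.85 E3.5840
G1 X-6.01 Y6.01 E3.8599
G1 X-7.85 Y3.25 E4.1357
G1 X-8.50 Y0.00 E4.4113

At z = 11 mm: the r=8.5 cylinder contributes a regular 16-gon of circumradius 8.5. The outline is a single polygon with 16 vertices. Extrusion per mm of travel: 0.8 × 0.25 / (π × 0.875²) = 0.083150. Accumulating E over each segment gives final E = 4.4113.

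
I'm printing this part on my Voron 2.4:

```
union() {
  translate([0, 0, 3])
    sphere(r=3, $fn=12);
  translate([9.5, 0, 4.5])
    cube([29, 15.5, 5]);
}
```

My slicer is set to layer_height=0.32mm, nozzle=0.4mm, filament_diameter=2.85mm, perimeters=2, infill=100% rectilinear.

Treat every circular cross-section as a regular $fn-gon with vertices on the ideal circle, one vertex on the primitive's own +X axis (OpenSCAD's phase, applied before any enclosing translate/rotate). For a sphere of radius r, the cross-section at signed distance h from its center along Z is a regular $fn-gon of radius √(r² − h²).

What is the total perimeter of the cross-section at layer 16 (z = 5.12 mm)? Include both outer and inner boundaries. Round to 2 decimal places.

102.19 mm

At z = 5.12 mm: the r=3 sphere contributes a regular 12-gon of circumradius √(3²−2.12²) = 2.123 (perimeter = 2·12·2.123·sin(180°/12) = 13.19 mm); the cube at (9.5, 0) is present — its section is the full 29×15.5 rectangle (perimeter 89.00 mm); Taking the union: the 2 present regions are separate (no shared area or edge), so areas and boundary lengths simply add and each stays a separate island — boundary = 102.19 mm. Overall, the cross-section has 2 separate islands. Total boundary length (outer) = 102.19 mm.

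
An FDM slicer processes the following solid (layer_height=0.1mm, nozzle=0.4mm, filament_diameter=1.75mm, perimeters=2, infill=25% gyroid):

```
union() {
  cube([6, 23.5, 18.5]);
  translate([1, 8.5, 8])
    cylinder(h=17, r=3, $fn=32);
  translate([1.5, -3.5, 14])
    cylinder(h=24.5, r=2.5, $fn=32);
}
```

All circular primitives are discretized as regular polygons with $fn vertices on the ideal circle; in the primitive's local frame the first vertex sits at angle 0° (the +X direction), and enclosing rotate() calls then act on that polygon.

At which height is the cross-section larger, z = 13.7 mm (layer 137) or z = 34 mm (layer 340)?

layer 137 (z = 13.7 mm)

Layer 137 (z = 13.7): the cube (footprint 6×23.5) is included at this height (area 141.00 mm²); the cylinder at (1, 8.5): section is a regular 32-gon, circumradius r=3 (area = (32/2)·3.000²·sin(360°/32) = 28.09 mm²); the cylinder at (1.5, -3.5) is not intersected at this z (z outside [14, 38.5]); Merging all regions: the regions partially overlap — summed areas 169.09 mm² minus the doubly-counted overlap 19.91 mm² gives 149.18 mm² — area = 149.18 mm². So its area = 149.18 mm². Layer 340 (z = 34): the cube is absent (z outside [0, 18.5]); the cylinder at (1, 8.5) is not intersected at this z (z outside [8, 25]); the cylinder at (1.5, -3.5): section is a regular 32-gon, circumradius r=2.5 (area = (32/2)·2.500²·sin(360°/32) = 19.51 mm²); Combining (union): only the r=2.5 cylinder at (1.5, -3.5) is present, so the union is just that shape — area = 19.51 mm². So its area = 19.51 mm². Layer 137 is larger (149.18 vs 19.51 mm²).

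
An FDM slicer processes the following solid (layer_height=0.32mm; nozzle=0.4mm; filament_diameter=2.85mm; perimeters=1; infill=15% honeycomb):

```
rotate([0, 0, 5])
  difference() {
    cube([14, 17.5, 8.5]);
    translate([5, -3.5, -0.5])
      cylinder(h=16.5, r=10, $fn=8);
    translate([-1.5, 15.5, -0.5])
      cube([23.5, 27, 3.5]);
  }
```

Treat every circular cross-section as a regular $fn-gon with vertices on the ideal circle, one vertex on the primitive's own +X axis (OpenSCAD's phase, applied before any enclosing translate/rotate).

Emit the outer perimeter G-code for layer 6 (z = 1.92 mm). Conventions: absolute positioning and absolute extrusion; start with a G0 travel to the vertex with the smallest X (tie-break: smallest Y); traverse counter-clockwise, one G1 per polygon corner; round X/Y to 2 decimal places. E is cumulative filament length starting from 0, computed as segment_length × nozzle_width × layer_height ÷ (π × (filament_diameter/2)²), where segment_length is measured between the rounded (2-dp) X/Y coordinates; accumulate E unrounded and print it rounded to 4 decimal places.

At z = 1.92 mm: the cube (footprint 14×17.5) is included at this height; the r=10 cylinder at (5, -3.5) gives a regular 8-gon of circumradius 10 (constant along its height); the 23.5×27 cube at (-1.5, 15.5) contributes its full rectangle; After the difference (first − rest): starting from the 14×17.5 cube, the r=10 cylinder at (5, -3.5) partially overlaps it — only the 65.57 mm² overlap (of its 282.84 mm²) is removed, clipping the outline; the 23.5×27 cube at (-1.5, 15.5) partially overlaps it — only the 28.00 mm² overlap (of its 634.50 mm²) is removed, clipping the outline — 1 connected region; (whole slice rotated 5° about Z — lengths, areas and connectivity unchanged). The outline is a single polygon with 7 vertices. Extrusion per mm of travel: 0.4 × 0.32 / (π × 1.425²) = 0.020065. Accumulating E over each segment gives final E = 1.1630.

G0 X-1.35 Y15.44 Z1.92
G1 X-0.39 Y4.41 E0.2221
G1 X4.41 Y6.91 E0.3307
G1 X11.71 Y4.61 E0.4843
G1 X13.50 Y1.18 E0.5619
G1 X13.95 Y1.22 E0.5710
G1 X12.60 Y16.66 E0.8820
G1 X-1.35 Y15.44 E1.1630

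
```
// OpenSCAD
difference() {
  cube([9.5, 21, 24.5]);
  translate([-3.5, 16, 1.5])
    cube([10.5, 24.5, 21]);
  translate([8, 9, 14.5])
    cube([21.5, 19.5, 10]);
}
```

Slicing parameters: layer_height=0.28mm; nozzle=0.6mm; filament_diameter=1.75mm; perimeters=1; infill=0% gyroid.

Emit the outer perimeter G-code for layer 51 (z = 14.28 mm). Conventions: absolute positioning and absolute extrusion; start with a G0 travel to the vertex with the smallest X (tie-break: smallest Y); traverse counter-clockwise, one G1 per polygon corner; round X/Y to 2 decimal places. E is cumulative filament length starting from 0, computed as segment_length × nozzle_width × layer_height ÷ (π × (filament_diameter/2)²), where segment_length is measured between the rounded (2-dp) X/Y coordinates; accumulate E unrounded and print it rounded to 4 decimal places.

At z = 14.28 mm: the 9.5×21 cube contributes its full rectangle; the cube at (-3.5, 16) is present — its section is the full 10.5×24.5 rectangle; the cube at (8, 9) is absent (z outside [14.5, 24.5]); Taking the first minus the rest: starting from the 9.5×21 cube, the 10.5×24.5 cube at (-3.5, 16) partially overlaps it — only the 35.00 mm² overlap (of its 257.25 mm²) is removed, clipping the outline — 1 connected region. The outline is a single polygon with 6 vertices. Extrusion per mm of travel: 0.6 × 0.28 / (π × 0.875²) = 0.069846. Accumulating E over each segment gives final E = 4.2606.

G0 X0.00 Y0.00 Z14.28
G1 X9.50 Y0.00 E0.6635
G1 X9.50 Y21.00 E2.1303
G1 X7.00 Y21.00 E2.3049
G1 X7.00 Y16.00 E2.6542
G1 X0.00 Y16.00 E3.1431
G1 X0.00 Y0.00 E4.2606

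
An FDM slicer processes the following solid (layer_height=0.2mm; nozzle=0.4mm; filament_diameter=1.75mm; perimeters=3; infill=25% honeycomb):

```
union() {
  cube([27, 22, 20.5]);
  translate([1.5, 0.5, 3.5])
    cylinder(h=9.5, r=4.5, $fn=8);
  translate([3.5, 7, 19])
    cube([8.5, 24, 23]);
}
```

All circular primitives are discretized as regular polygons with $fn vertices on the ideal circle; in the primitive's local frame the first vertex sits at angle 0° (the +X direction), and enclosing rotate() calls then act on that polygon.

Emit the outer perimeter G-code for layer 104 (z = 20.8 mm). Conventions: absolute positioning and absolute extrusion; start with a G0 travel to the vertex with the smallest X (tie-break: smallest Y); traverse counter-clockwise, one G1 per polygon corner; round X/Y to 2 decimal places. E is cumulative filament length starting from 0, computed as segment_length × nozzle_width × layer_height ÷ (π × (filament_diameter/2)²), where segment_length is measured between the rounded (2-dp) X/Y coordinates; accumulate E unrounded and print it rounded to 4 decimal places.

At z = 20.8 mm: the cube is absent (z outside [0, 20.5]); the cylinder at (1.5, 0.5) is not intersected at this z (z outside [3.5, 13]); the cube at (3.5, 7) is present — its section is the full 8.5×24 rectangle; Merging all regions: only the 8.5×24 cube at (3.5, 7) is present, so the union is just that shape — 1 connected region. The outline is a single polygon with 4 vertices. Extrusion per mm of travel: 0.4 × 0.2 / (π × 0.875²) = 0.033260. Accumulating E over each segment gives final E = 2.1619.

G0 X3.50 Y7.00 Z20.80
G1 X12.00 Y7.00 E0.2827
G1 X12.00 Y31.00 E1.0810
G1 X3.50 Y31.00 E1.3637
G1 X3.50 Y7.00 E2.1619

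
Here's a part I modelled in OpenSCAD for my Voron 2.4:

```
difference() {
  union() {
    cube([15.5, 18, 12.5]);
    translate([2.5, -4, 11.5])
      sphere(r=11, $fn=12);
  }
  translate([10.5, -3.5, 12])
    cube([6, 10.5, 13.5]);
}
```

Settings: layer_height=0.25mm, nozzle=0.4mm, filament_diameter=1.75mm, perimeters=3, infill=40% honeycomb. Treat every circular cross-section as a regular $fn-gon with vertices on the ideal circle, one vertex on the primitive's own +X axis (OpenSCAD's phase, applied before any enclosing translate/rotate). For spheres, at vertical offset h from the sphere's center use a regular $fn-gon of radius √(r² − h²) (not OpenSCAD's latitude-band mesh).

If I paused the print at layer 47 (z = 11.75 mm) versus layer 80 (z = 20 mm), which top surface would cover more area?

layer 47 (z = 11.75 mm)

Layer 47 (z = 11.75): the 15.5×18 cube contributes its full rectangle (area 279.00 mm²); the sphere at (2.5, -4): section is a regular 12-gon, circumradius = √(r²−h²) = √(11²−0.25²) = 10.997 (area = (12/2)·10.997²·sin(360°/12) = 362.81 mm²); Taking the union: the regions partially overlap — summed areas 641.81 mm² minus the doubly-counted overlap 65.51 mm² gives 576.30 mm² — area = 576.30 mm²; the cube at (10.5, -3.5) does not reach this height (z outside [12, 25.5]); Subtracting the remaining from the first: none of the subtracted shapes is present at this height, so the result so far is unchanged — area = 576.30 mm². So its area = 576.30 mm². Layer 80 (z = 20): the cube is not intersected at this z (z outside [0, 12.5]); the sphere at (2.5, -4): section is a regular 12-gon, circumradius = √(r²−h²) = √(11²−8.5²) = 6.982 (area = (12/2)·6.982²·sin(360°/12) = 146.25 mm²); Merging all regions: only the r=11 sphere at (2.5, -4) is present, so the union is just that shape — area = 146.25 mm²; the cube at (10.5, -3.5) (footprint 6×10.5) is included at this height (area 63.00 mm²); Subtracting the remaining from the first: starting from that combined region (146.25 mm²), the 6×10.5 cube at (10.5, -3.5) misses the remaining region (no effect) — area = 146.25 mm². So its area = 146.25 mm². Layer 47 is larger (576.30 vs 146.25 mm²).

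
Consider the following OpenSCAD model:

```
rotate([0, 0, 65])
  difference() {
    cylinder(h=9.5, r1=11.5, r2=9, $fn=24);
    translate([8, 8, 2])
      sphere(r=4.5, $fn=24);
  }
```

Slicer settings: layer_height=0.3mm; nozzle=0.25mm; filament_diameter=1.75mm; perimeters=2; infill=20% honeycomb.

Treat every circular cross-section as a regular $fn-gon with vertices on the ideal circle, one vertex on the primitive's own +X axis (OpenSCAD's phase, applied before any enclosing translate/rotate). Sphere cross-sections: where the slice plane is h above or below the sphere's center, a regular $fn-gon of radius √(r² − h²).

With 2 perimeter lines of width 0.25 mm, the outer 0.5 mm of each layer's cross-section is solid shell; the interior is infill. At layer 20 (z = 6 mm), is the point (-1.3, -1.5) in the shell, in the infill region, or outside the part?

At z = 6 mm: the cone: at t=0.632 of its height the radius interpolates to r₁+(r₂−r₁)t = 9.921, giving a regular 24-gon of that circumradius; the r=4.5 sphere at (8, 8) contributes a regular 24-gon of circumradius √(4.5²−4²) = 2.062; Subtracting the remaining from the first: starting from the cone, the r=4.5 sphere at (8, 8) partially overlaps it — only the 1.10 mm² overlap (of its 13.20 mm²) is removed, clipping the outline — 1 connected region; (whole slice rotated 65° about Z — lengths, areas and connectivity unchanged). Overall, the cross-section is a single solid region. Undo the 65° rotation: the query point maps to (-1.909, 0.544) in the un-rotated model frame. The nearest boundary edge runs (-9.58, 2.57)→(-8.59, 4.96); distance from the point to it = 7.86 mm. The point is inside the cross-section and 7.86 mm from the nearest boundary — more than the 0.5 mm shell width (2 × 0.25), so it's in the infill interior.

infill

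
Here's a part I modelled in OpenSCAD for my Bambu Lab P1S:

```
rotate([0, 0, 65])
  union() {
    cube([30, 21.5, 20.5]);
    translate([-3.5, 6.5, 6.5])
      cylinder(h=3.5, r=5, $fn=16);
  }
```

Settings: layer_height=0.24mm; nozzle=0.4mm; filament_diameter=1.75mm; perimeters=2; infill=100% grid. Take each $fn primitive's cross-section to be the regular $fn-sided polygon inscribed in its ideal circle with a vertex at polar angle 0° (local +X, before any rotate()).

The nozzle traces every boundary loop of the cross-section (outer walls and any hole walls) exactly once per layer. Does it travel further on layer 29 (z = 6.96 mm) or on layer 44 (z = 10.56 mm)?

Layer 29 (z = 6.96): the cube is present — its section is the full 30×21.5 rectangle (perimeter 103.00 mm); the r=5 cylinder at (-3.5, 6.5) contributes a regular 16-gon of circumradius 5 (perimeter = 2·16·5.000·sin(180°/16) = 31.21 mm); Combining (union): the regions partially overlap (shared area 6.89 mm²), so the edge portions inside another operand are dropped and the merged outline is re-measured after clipping — boundary = 119.21 mm; (rotated 65° about Z; rotation is an isometry so areas/perimeters/island counts are preserved). So its perimeter = 119.21 mm. Layer 44 (z = 10.56): the cube (footprint 30×21.5) is included at this height (perimeter 103.00 mm); the cylinder at (-3.5, 6.5) does not reach this height (z outside [6.5, 10]); Merging all regions: only the 30×21.5 cube is present, so the union is just that shape — boundary = 103.00 mm; (rotated 65° about Z; rotation is an isometry so areas/perimeters/island counts are preserved). So its perimeter = 103.00 mm. Layer 29 is larger (119.21 vs 103.00 mm).

layer 29 (z = 6.96 mm)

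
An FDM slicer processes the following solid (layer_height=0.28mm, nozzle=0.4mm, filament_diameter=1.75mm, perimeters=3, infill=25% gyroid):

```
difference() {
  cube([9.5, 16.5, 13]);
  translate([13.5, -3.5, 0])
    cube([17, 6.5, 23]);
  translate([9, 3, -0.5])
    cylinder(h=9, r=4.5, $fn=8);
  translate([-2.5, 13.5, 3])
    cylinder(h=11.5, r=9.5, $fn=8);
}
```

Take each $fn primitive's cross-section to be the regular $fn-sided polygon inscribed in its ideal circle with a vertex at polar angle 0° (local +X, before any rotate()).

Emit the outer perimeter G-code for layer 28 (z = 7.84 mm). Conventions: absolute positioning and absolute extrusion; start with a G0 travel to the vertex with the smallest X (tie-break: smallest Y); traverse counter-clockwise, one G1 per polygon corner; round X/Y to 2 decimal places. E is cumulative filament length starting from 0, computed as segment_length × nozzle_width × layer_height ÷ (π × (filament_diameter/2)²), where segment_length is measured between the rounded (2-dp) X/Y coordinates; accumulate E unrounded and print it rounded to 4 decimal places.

At z = 7.84 mm: the cube (footprint 9.5×16.5) is included at this height; the cube at (13.5, -3.5) is present — its section is the full 17×6.5 rectangle; the r=4.5 cylinder at (9, 3) contributes a regular 8-gon of circumradius 4.5; the cylinder at (-2.5, 13.5): section is a regular 8-gon, circumradius r=9.5; After the difference (first − rest): starting from the 9.5×16.5 cube, the 17×6.5 cube at (13.5, -3.5) misses the remaining region (no effect); the r=4.5 cylinder at (9, 3) partially overlaps it — only the 29.65 mm² overlap (of its 57.28 mm²) is removed, clipping the outline; the r=9.5 cylinder at (-2.5, 13.5) partially overlaps it — only the 60.50 mm² overlap (of its 255.27 mm²) is removed, clipping the outline — 1 connected region. The outline is a single polygon with 11 vertices. Extrusion per mm of travel: 0.4 × 0.28 / (π × 0.875²) = 0.046564. Accumulating E over each segment gives final E = 2.3044.

G0 X0.00 Y0.00 Z7.84
G1 X5.74 Y0.00 E0.2673
G1 X4.50 Y3.00 E0.4184
G1 X5.82 Y6.18 E0.5788
G1 X9.00 Y7.50 E0.7391
G1 X9.50 Y7.29 E0.7643
G1 X9.50 Y16.50 E1.1932
G1 X5.76 Y16.50 E1.3673
G1 X7.00 Y13.50 E1.5185
G1 X4.22 Y6.78 E1.8571
G1 X0.00 Y5.04 E2.0697
G1 X0.00 Y0.00 E2.3044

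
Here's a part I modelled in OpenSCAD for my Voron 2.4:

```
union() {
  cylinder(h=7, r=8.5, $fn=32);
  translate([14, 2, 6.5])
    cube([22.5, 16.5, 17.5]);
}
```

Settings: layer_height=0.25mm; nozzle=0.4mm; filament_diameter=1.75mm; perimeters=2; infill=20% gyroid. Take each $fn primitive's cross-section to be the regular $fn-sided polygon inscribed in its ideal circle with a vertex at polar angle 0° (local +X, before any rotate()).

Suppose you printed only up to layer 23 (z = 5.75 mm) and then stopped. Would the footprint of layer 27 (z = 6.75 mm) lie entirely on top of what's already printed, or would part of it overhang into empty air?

part overhangs

Compare the two slices. At z = 5.75: the cylinder: section is a regular 32-gon, circumradius r=8.5 (area = (32/2)·8.500²·sin(360°/32) = 225.52 mm²); the cube at (14, 2) is absent (z outside [6.5, 24]); Taking the union: only the r=8.5 cylinder is present, so the union is just that shape — area = 225.52 mm². At z = 6.75: the r=8.5 cylinder contributes a regular 32-gon of circumradius 8.5 (area = (32/2)·8.500²·sin(360°/32) = 225.52 mm²); the cube at (14, 2) (footprint 22.5×16.5) is included at this height (area 371.25 mm²); Taking the union: the 2 present regions are separate (no shared area or edge), so areas and boundary lengths simply add and each stays a separate island — area = 596.77 mm². Checking containment: at z = 6.75 the cross-section extends beyond the z = 5.75 cross-section by about 371.25 mm².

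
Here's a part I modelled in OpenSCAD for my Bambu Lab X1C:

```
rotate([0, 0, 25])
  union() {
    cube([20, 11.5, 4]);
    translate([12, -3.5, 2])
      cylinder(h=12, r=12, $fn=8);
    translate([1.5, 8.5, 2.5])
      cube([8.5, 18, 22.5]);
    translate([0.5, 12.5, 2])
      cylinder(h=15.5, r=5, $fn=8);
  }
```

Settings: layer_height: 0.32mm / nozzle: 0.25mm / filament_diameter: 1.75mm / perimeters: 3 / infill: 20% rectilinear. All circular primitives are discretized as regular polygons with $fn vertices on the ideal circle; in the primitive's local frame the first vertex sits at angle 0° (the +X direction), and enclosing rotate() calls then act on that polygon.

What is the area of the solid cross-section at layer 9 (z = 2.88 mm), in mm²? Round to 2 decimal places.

At z = 2.88 mm: the 20×11.5 cube contributes its full rectangle (area 230.00 mm²); the r=12 cylinder at (12, -3.5) contributes a regular 8-gon of circumradius 12 (area = (8/2)·12.000²·sin(360°/8) = 407.29 mm²); the 8.5×18 cube at (1.5, 8.5) contributes its full rectangle (area 153.00 mm²); the r=5 cylinder at (0.5, 12.5) gives a regular 8-gon of circumradius 5 (constant along its height) (area = (8/2)·5.000²·sin(360°/8) = 70.71 mm²); Taking the union: the regions partially overlap — summed areas 861.00 mm² minus the doubly-counted overlap 174.12 mm² gives 686.89 mm² — area = 686.89 mm²; (rotated 25° about Z; rotation is an isometry so areas/perimeters/island counts are preserved). Overall, the cross-section is a single solid region. Net area = 686.89 mm².

686.89 mm²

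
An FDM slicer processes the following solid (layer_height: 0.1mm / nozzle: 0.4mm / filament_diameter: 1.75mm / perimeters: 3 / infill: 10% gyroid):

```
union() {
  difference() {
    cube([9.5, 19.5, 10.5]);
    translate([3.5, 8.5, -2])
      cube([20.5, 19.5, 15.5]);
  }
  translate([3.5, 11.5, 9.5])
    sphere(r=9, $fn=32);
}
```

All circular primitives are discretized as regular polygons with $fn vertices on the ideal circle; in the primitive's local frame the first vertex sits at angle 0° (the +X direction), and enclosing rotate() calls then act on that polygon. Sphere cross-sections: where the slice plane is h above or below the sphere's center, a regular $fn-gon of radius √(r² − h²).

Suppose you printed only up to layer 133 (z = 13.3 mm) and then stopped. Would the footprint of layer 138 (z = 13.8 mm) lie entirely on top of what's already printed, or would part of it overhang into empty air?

entirely on top

Compare the two slices. At z = 13.3: the cube is absent (z outside [0, 10.5]); the cube at (3.5, 8.5) is present — its section is the full 20.5×19.5 rectangle (area 399.75 mm²); Taking the first minus the rest: the first operand is absent here, so nothing remains; the sphere at (3.5, 11.5): section is a regular 32-gon, circumradius = √(r²−h²) = √(9²−3.8²) = 8.158 (area = (32/2)·8.158²·sin(360°/32) = 207.76 mm²); Combining (union): only the r=9 sphere at (3.5, 11.5) is present, so the union is just that shape — area = 207.76 mm². At z = 13.8: the cube does not reach this height (z outside [0, 10.5]); the cube at (3.5, 8.5) is absent (z outside [-2, 13.5]); Taking the first minus the rest: the first operand is absent here, so nothing remains; the r=9 sphere at (3.5, 11.5) slices to a regular 32-gon of circumradius 7.906 (√(r²−h²) with h=4.3 from center) (area = (32/2)·7.906²·sin(360°/32) = 195.12 mm²); Combining (union): only the r=9 sphere at (3.5, 11.5) is present, so the union is just that shape — area = 195.12 mm². Checking containment: the cross-section at z = 13.8 is a subset of the cross-section at z = 13.3.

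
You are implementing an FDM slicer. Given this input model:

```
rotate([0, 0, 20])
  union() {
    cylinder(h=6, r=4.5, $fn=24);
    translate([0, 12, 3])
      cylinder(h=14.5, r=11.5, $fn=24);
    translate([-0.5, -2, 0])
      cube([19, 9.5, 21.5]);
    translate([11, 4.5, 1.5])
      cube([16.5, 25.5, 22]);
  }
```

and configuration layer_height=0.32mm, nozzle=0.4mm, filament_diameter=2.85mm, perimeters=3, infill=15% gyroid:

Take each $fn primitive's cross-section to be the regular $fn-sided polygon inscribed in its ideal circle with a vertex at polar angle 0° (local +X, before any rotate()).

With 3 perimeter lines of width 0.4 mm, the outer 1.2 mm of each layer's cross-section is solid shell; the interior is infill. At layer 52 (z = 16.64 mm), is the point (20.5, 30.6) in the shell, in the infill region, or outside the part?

outside

At z = 16.64 mm: the cylinder is absent (z outside [0, 6]); the r=11.5 cylinder at (0, 12) gives a regular 24-gon of circumradius 11.5 (constant along its height); the 19×9.5 cube at (-0.5, -2) contributes its full rectangle; the 16.5×25.5 cube at (11, 4.5) contributes its full rectangle; Taking the union: the regions partially overlap (shared area 80.42 mm²), so overlapping operands fuse into one piece — 1 connected region with 1 hole; (rotated 20° about Z; rotation is an isometry so areas/perimeters/island counts are preserved). Overall, the cross-section is one region with 1 hole. Undo the 20° rotation: the query point maps to (29.730, 21.743) in the un-rotated model frame. The nearest boundary edge runs (27.50, 30.00)→(27.50, 4.50); distance from the point to it = 2.23 mm. The point is not inside any of the regions above, so it lies outside the cross-section (2.23 mm from the nearest boundary).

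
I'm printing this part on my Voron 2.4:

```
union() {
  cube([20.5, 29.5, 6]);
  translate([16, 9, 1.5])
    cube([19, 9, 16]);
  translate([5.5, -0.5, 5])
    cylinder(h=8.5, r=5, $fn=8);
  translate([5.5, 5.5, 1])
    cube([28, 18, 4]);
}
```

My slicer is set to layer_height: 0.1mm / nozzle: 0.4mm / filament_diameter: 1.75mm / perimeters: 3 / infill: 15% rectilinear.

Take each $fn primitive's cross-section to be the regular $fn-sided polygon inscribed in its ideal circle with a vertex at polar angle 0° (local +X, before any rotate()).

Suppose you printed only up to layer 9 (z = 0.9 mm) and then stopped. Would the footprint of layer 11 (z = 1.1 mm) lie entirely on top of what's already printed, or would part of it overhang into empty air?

Compare the two slices. At z = 0.9: the 20.5×29.5 cube contributes its full rectangle (area 604.75 mm²); the cube at (16, 9) is absent (z outside [1.5, 17.5]); the cylinder at (5.5, -0.5) is absent (z outside [5, 13.5]); the cube at (5.5, 5.5) is not intersected at this z (z outside [1, 5]); Combining (union): only the 20.5×29.5 cube is present, so the union is just that shape — area = 604.75 mm². At z = 1.1: the 20.5×29.5 cube contributes its full rectangle (area 604.75 mm²); the cube at (16, 9) is not intersected at this z (z outside [1.5, 17.5]); the cylinder at (5.5, -0.5) does not reach this height (z outside [5, 13.5]); the cube at (5.5, 5.5) is present — its section is the full 28×18 rectangle (area 504.00 mm²); Taking the union: the regions partially overlap — summed areas 1108.75 mm² minus the doubly-counted overlap 270.00 mm² gives 838.75 mm² — area = 838.75 mm². Checking containment: at z = 1.1 the cross-section extends beyond the z = 0.9 cross-section by about 234.00 mm².

part overhangs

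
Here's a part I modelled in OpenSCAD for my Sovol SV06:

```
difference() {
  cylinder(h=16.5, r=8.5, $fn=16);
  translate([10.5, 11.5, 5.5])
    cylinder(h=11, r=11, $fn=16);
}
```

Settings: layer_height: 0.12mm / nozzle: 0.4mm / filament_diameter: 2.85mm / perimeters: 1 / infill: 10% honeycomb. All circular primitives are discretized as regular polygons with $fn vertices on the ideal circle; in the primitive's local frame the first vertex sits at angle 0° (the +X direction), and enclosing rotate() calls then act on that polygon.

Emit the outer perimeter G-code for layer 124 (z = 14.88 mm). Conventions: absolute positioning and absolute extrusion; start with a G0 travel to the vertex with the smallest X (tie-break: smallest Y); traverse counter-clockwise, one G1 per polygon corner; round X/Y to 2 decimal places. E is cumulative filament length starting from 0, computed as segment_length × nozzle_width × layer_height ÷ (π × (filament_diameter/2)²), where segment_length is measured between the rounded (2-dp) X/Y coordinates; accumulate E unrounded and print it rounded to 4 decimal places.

At z = 14.88 mm: the r=8.5 cylinder contributes a regular 16-gon of circumradius 8.5; the cylinder at (10.5, 11.5): section is a regular 16-gon, circumradius r=11; Subtracting the remaining from the first: starting from the r=8.5 cylinder, the r=11 cylinder at (10.5, 11.5) partially overlaps it — only the 28.03 mm² overlap (of its 370.44 mm²) is removed, clipping the outline — 1 connected region. The outline is a single polygon with 18 vertices. Extrusion per mm of travel: 0.4 × 0.12 / (π × 1.425²) = 0.007524. Accumulating E over each segment gives final E = 0.3965.

G0 X-8.50 Y0.00 Z14.88
G1 X-7.85 Y-3.25 E0.0249
G1 X-6.01 Y-6.01 E0.0499
G1 X-3.25 Y-7.85 E0.0749
G1 X0.00 Y-8.50 E0.0998
G1 X3.25 Y-7.85 E0.1247
G1 X6.01 Y-6.01 E0.1497
G1 X7.85 Y-3.25 E0.1746
G1 X8.50 Y0.00 E0.1996
G1 X8.31 Y0.93 E0.2067
G1 X6.29 Y1.34 E0.2222
G1 X2.72 Y3.72 E0.2545
G1 X0.34 Y7.29 E0.2868
G1 X0.10 Y8.48 E0.2959
G1 X0.00 Y8.50 E0.2967
G1 X-3.25 Y7.85 E0.3216
G1 X-6.01 Y6.01 E0.3466
G1 X-7.85 Y3.25 E0.3716
G1 X-8.50 Y0.00 E0.3965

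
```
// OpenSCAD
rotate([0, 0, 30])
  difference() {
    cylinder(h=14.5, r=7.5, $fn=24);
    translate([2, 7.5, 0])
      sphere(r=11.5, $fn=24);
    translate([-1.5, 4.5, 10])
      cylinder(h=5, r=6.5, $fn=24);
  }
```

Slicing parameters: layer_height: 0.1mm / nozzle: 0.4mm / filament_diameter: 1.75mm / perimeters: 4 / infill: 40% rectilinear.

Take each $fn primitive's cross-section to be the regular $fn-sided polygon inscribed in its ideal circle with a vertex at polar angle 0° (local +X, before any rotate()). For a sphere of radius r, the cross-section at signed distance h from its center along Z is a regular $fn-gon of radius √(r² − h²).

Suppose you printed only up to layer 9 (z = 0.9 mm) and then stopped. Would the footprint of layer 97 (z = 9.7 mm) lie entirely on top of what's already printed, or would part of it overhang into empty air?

Compare the two slices. At z = 0.9: the r=7.5 cylinder contributes a regular 24-gon of circumradius 7.5 (area = (24/2)·7.500²·sin(360°/24) = 174.70 mm²); the r=11.5 sphere at (2, 7.5) contributes a regular 24-gon of circumradius √(11.5²−0.9²) = 11.465 (area = (24/2)·11.465²·sin(360°/24) = 408.23 mm²); the cylinder at (-1.5, 4.5) is absent (z outside [10, 15]); Subtracting the remaining from the first: starting from the r=7.5 cylinder (174.70 mm²), the r=11.5 sphere at (2, 7.5) partially overlaps it — only the 128.48 mm² overlap (of its 408.23 mm²) is removed, clipping the outline — area = 46.22 mm²; (whole slice rotated 30° about Z — lengths, areas and connectivity unchanged). At z = 9.7: the r=7.5 cylinder contributes a regular 24-gon of circumradius 7.5 (area = (24/2)·7.500²·sin(360°/24) = 174.70 mm²); the r=11.5 sphere at (2, 7.5) slices to a regular 24-gon of circumradius 6.177 (√(r²−h²) with h=9.7 from center) (area = (24/2)·6.177²·sin(360°/24) = 118.52 mm²); the cylinder at (-1.5, 4.5) is absent (z outside [10, 15]); After the difference (first − rest): starting from the r=7.5 cylinder (174.70 mm²), the r=11.5 sphere at (2, 7.5) partially overlaps it — only the 45.36 mm² overlap (of its 118.52 mm²) is removed, clipping the outline — area = 129.35 mm²; (whole slice rotated 30° about Z — lengths, areas and connectivity unchanged). Checking containment: at z = 9.7 the cross-section extends beyond the z = 0.9 cross-section by about 83.12 mm².

part overhangs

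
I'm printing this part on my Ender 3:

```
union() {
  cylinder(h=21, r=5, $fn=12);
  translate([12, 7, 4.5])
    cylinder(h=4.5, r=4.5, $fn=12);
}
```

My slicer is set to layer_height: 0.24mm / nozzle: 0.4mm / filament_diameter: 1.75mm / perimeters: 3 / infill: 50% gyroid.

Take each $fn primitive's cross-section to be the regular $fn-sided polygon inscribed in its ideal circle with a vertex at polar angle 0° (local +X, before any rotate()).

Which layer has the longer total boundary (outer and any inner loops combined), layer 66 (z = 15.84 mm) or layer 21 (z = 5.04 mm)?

layer 21 (z = 5.04 mm)

Layer 66 (z = 15.84): the r=5 cylinder contributes a regular 12-gon of circumradius 5 (perimeter = 2·12·5.000·sin(180°/12) = 31.06 mm); the cylinder at (12, 7) is not intersected at this z (z outside [4.5, 9]); Combining (union): only the r=5 cylinder is present, so the union is just that shape — boundary = 31.06 mm. So its perimeter = 31.06 mm. Layer 21 (z = 5.04): the r=5 cylinder contributes a regular 12-gon of circumradius 5 (perimeter = 2·12·5.000·sin(180°/12) = 31.06 mm); the cylinder at (12, 7): section is a regular 12-gon, circumradius r=4.5 (perimeter = 2·12·4.500·sin(180°/12) = 27.95 mm); Merging all regions: the 2 present regions are separate (no shared area or edge), so areas and boundary lengths simply add and each stays a separate island — boundary = 59.01 mm. So its perimeter = 59.01 mm. Layer 21 is larger (59.01 vs 31.06 mm).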